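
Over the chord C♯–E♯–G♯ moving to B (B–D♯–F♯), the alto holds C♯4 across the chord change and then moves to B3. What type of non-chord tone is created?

The harmony at that moment is B major triad (B, D♯, F♯); C♯4 is not a chord tone.
It is held over (the same pitch as the preceding C♯4) and left by step down to B3.
Held over from the previous chord and resolving down by step — a suspension.

C♯4 is a suspension.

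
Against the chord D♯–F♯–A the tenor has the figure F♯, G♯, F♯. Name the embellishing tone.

G♯ is a neighbor tone.

The harmony at that moment is D♯ diminished triad (D♯, F♯, A); G♯ is not a chord tone.
It is approached by step up from F♯ and left by step down to F♯.
Step away and step back to the same note — a neighbor tone (upper neighbor).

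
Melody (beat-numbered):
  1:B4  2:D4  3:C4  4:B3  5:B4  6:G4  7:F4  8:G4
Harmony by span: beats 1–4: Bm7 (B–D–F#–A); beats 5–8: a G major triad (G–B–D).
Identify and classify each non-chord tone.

C4 (beat 3) — passing tone; F4 (beat 7) — neighbor tone.

The harmony at that moment is B minor seventh chord (B, D, F#, A); C4 is not a chord tone.
It is approached by step down from D4 and left by step down to B3.
Step in, step out in the same direction — a passing tone.
The harmony at that moment is G major triad (G, B, D); F4 is not a chord tone.
It is approached by step down from G4 and left by step up to G4.
Step away and step back to the same note — a neighbor tone (lower neighbor).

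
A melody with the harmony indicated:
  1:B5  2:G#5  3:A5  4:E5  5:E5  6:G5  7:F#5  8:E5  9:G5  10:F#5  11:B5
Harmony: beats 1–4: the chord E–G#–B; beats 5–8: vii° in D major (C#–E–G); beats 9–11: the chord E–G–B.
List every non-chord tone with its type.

The harmony at that moment is E major triad (E, G#, B); A5 is not a chord tone.
It is approached by step up from G#5 and left by leap down to E5.
Step in, leap out — an escape tone.
The harmony at that moment is C# diminished triad (C#, E, G); F#5 is not a chord tone.
It is approached by step down from G5 and left by step down to E5.
Step in, step out in the same direction — a passing tone.
The harmony at that moment is E minor triad (E, G, B); F#5 is not a chord tone.
It is approached by step down from G5 and left by leap up to B5.
Step in, leap out — an escape tone.

A5 (beat 3) — escape tone; F#5 (beat 7) — passing tone; F#5 (beat 10) — escape tone.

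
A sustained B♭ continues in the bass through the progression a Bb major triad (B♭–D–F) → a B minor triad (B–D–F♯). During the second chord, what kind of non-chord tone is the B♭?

Pedal tone (pedal point).

The harmony at that moment is B minor triad (B, D, F♯); B♭ is not a chord tone.
It is held over (the same pitch as the preceding B♭) and then sustained as the same pitch into the next harmony.
Sustained through a change of harmony — a pedal tone.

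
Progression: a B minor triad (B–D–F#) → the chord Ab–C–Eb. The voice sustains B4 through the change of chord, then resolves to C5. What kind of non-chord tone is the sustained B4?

B4 is a retardation.

The harmony at that moment is Ab major triad (Ab, C, Eb); B4 is not a chord tone.
It is held over (the same pitch as the preceding B4) and left by step up to C5.
Held over from the previous chord and resolving up by step — a retardation.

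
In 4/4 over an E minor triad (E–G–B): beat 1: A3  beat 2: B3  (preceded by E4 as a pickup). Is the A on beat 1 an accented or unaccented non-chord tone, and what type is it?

Accented appoggiatura.

The harmony at that moment is E minor triad (E, G, B); A3 is not a chord tone.
It is approached by leap down from E4 and left by step up to B3.
Leap in, step out — an appoggiatura.
It falls on the downbeat, so it is accented.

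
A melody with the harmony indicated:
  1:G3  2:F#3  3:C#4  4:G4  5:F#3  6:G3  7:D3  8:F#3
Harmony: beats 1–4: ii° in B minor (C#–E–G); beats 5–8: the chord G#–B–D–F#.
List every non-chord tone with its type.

The harmony at that moment is C# diminished triad (C#, E, G); F#3 is not a chord tone.
It is approached by step down from G3 and left by leap up to C#4.
Step in, leap out — an escape tone.
The harmony at that moment is G# half-diminished seventh chord (G#, B, D, F#); G3 is not a chord tone.
It is approached by step up from F#3 and left by leap down to D3.
Step in, leap out — an escape tone.

F#3 (beat 2) — escape tone; G3 (beat 6) — escape tone.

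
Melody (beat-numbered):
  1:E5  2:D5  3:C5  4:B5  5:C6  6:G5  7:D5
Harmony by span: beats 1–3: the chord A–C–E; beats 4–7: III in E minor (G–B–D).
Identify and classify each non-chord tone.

D5 (beat 2) — passing tone; C6 (beat 5) — escape tone.

The harmony at that moment is A minor triad (A, C, E); D5 is not a chord tone.
It is approached by step down from E5 and left by step down to C5.
Step in, step out in the same direction — a passing tone.
The harmony at that moment is G major triad (G, B, D); C6 is not a chord tone.
It is approached by step up from B5 and left by leap down to G5.
Step in, leap out — an escape tone.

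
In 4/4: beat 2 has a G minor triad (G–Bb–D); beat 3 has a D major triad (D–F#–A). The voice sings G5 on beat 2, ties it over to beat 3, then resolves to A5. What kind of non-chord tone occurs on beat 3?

The harmony at that moment is D major triad (D, F#, A); G5 is not a chord tone.
It is held over (the same pitch as the preceding G5) and left by step up to A5.
Held over from the previous chord and resolving up by step — a retardation.

Retardation.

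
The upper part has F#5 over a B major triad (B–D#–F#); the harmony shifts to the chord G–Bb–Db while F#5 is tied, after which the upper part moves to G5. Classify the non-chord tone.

The harmony at that moment is G diminished triad (G, Bb, Db); F#5 is not a chord tone.
It is held over (the same pitch as the preceding F#5) and left by step up to G5.
Held over from the previous chord and resolving up by step — a retardation.

F#5 is a retardation.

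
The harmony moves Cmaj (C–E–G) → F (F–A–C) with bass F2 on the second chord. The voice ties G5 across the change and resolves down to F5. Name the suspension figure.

9–8 suspension.

At the second chord the bass is F2. The suspended G5 lies a ninth above the bass; after resolving down by step to F5, the interval above the bass becomes an octave.
Suspension figures are named by those two intervals: 9–8.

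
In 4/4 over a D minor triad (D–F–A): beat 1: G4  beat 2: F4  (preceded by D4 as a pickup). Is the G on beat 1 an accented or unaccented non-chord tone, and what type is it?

Accented appoggiatura.

The harmony at that moment is D minor triad (D, F, A); G4 is not a chord tone.
It is approached by leap up from D4 and left by step down to F4.
Leap in, step out — an appoggiatura.
It falls on the downbeat, so it is accented.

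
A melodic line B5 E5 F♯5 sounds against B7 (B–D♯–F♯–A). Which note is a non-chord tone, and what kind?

The harmony at that moment is B dominant seventh chord (B, D♯, F♯, A); E5 is not a chord tone.
It is approached by leap down from B5 and left by step up to F♯5.
Leap in, step out — an appoggiatura.

E5 is an appoggiatura.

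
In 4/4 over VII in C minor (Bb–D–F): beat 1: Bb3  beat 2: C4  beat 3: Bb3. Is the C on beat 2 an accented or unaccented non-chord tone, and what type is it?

Unaccented neighbor tone.

The harmony at that moment is Bb major triad (Bb, D, F); C4 is not a chord tone.
It is approached by step up from Bb3 and left by step down to Bb3.
Step away and step back to the same note — a neighbor tone (upper neighbor).
It falls on a weak beat, so it is unaccented.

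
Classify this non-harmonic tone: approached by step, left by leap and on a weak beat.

Escape tone.

Approach: by step. Departure: by leap. Metric position: weak.
Step in, leap out, from a weak position — an escape tone (échappée). (It is the mirror image of the appoggiatura, which leaps in and steps out on a strong beat.)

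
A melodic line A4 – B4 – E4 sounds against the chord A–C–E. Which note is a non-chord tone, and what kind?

The harmony at that moment is A minor triad (A, C, E); B4 is not a chord tone.
It is approached by step up from A4 and left by leap down to E4.
Step in, leap out — an escape tone.

B4 is an escape tone.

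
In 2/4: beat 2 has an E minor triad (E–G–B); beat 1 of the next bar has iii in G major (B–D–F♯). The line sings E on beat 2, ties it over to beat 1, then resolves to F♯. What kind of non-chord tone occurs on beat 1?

Retardation.

The harmony at that moment is B minor triad (B, D, F♯); E is not a chord tone.
It is held over (the same pitch as the preceding E) and left by step up to F♯.
Held over from the previous chord and resolving up by step — a retardation.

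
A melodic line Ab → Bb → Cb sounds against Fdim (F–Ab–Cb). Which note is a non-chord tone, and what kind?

The harmony at that moment is F diminished triad (F, Ab, Cb); Bb is not a chord tone.
It is approached by step up from Ab and left by step up to Cb.
Step in, step out in the same direction — a passing tone.

Bb is a passing tone.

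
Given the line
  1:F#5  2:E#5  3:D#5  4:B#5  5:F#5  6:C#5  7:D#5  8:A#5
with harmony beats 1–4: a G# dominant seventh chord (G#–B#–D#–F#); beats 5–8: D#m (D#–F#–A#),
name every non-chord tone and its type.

The harmony at that moment is G# dominant seventh chord (G#, B#, D#, F#); E#5 is not a chord tone.
It is approached by step down from F#5 and left by step down to D#5.
Step in, step out in the same direction — a passing tone.
The harmony at that moment is D# minor triad (D#, F#, A#); C#5 is not a chord tone.
It is approached by leap down from F#5 and left by step up to D#5.
Leap in, step out — an appoggiatura.

E#5 (beat 2) — passing tone; C#5 (beat 6) — appoggiatura.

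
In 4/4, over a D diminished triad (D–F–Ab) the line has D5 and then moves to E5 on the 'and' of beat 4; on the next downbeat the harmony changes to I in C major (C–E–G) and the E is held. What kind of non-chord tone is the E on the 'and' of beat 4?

Anticipation.

The harmony at that moment is D diminished triad (D, F, Ab); E5 is not a chord tone.
It is approached by step up from D5 and then sustained as the same pitch into the next harmony.
Arriving early and becoming a chord tone when the harmony changes — an anticipation.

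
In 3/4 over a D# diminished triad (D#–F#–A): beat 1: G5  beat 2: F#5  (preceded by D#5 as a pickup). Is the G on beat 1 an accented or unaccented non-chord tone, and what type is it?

Accented appoggiatura.

The harmony at that moment is D# diminished triad (D#, F#, A); G5 is not a chord tone.
It is approached by leap up from D#5 and left by step down to F#5.
Leap in, step out — an appoggiatura.
It falls on the downbeat, so it is accented.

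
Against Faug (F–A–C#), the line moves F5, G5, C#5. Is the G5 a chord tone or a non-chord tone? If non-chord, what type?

Non-chord tone — an escape tone.

The harmony at that moment is F augmented triad (F, A, C#); G5 is not a chord tone.
It is approached by step up from F5 and left by leap down to C#5.
Step in, leap out — an escape tone.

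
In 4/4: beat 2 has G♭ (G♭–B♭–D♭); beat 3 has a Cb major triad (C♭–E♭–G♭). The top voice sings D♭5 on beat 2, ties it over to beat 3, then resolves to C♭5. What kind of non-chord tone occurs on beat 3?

Suspension.

The harmony at that moment is C♭ major triad (C♭, E♭, G♭); D♭5 is not a chord tone.
It is held over (the same pitch as the preceding D♭5) and left by step down to C♭5.
Held over from the previous chord and resolving down by step — a suspension.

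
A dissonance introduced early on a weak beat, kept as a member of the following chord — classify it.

Approach: ahead of the chord change (typically by step), so it is dissonant against the current harmony. Departure: none — the same pitch is restated or held and is a chord tone of the new harmony.
Dissonant first, consonant once the harmony catches up: the note simply arrives early — an anticipation. (The reverse timing, consonant first and dissonant after the change, would be a suspension or retardation.)

Anticipation.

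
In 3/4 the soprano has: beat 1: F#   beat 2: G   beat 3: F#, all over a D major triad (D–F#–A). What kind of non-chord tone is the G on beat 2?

The harmony at that moment is D major triad (D, F#, A); G is not a chord tone.
It is approached by step up from F# and left by step down to F#.
Step away and step back to the same note — a neighbor tone (upper neighbor).

Upper neighbor tone.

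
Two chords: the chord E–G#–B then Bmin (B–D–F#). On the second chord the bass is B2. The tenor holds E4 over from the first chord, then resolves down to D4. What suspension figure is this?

At the second chord the bass is B2. The suspended E4 lies a fourth above the bass; after resolving down by step to D4, the interval above the bass becomes a third.
Suspension figures are named by those two intervals: 4–3.

4–3 suspension.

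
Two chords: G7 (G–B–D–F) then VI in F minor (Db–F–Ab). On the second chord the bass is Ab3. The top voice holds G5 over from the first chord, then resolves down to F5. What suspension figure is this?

7–6 suspension.

At the second chord the bass is Ab3. The suspended G5 lies a seventh above the bass; after resolving down by step to F5, the interval above the bass becomes a sixth.
Suspension figures are named by those two intervals: 7–6.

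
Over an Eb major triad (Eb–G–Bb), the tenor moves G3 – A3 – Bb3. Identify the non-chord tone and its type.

The harmony at that moment is Eb major triad (Eb, G, Bb); A3 is not a chord tone.
It is approached by step up from G3 and left by step up to Bb3.
Step in, step out in the same direction — a passing tone.

A3 is a passing tone.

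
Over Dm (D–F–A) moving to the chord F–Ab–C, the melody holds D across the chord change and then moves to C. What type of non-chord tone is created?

The harmony at that moment is F minor triad (F, Ab, C); D is not a chord tone.
It is held over (the same pitch as the preceding D) and left by step down to C.
Held over from the previous chord and resolving down by step — a suspension.

D is a suspension.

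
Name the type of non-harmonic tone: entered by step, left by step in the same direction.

Approach: by step. Departure: by step, continuing in the same direction.
Stepwise on both sides with no change of direction means the note fills in the space between two different chord tones — a passing tone. (Had it turned back to its starting note it would be a neighbor tone instead.)

Passing tone.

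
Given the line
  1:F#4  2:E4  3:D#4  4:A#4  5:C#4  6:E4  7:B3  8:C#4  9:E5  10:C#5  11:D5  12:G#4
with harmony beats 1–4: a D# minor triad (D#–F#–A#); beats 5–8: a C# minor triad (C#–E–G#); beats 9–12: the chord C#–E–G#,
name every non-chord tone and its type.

The harmony at that moment is D# minor triad (D#, F#, A#); E4 is not a chord tone.
It is approached by step down from F#4 and left by step down to D#4.
Step in, step out in the same direction — a passing tone.
The harmony at that moment is C# minor triad (C#, E, G#); B3 is not a chord tone.
It is approached by leap down from E4 and left by step up to C#4.
Leap in, step out — an appoggiatura.
The harmony at that moment is C# minor triad (C#, E, G#); D5 is not a chord tone.
It is approached by step up from C#5 and left by leap down to G#4.
Step in, leap out — an escape tone.

E4 (beat 2) — passing tone; B3 (beat 7) — appoggiatura; D5 (beat 11) — escape tone.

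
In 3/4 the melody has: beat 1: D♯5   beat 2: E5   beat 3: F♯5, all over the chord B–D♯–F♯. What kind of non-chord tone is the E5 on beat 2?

The harmony at that moment is B major triad (B, D♯, F♯); E5 is not a chord tone.
It is approached by step up from D♯5 and left by step up to F♯5.
Step in, step out in the same direction — a passing tone.

Passing tone.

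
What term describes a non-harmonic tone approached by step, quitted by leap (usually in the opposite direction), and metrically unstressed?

Approach: by step. Departure: by leap. Metric position: weak.
Step in, leap out, from a weak position — an escape tone (échappée). (It is the mirror image of the appoggiatura, which leaps in and steps out on a strong beat.)

Escape tone.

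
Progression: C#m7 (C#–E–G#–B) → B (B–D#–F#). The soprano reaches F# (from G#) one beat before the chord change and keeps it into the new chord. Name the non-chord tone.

F# is an anticipation.

The harmony at that moment is C# minor seventh chord (C#, E, G#, B); F# is not a chord tone.
It is approached by step down from G# and then sustained as the same pitch into the next harmony.
Arriving early and becoming a chord tone when the harmony changes — an anticipation.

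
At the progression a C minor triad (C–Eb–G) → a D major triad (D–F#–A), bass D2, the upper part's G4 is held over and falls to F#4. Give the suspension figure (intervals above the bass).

4–3 suspension.

At the second chord the bass is D2. The suspended G4 lies a fourth above the bass; after resolving down by step to F#4, the interval above the bass becomes a third.
Suspension figures are named by those two intervals: 4–3.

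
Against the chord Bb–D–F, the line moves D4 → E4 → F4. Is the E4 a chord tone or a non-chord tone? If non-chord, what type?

The harmony at that moment is Bb major triad (Bb, D, F); E4 is not a chord tone.
It is approached by step up from D4 and left by step up to F4.
Step in, step out in the same direction — a passing tone.

Non-chord tone — a passing tone.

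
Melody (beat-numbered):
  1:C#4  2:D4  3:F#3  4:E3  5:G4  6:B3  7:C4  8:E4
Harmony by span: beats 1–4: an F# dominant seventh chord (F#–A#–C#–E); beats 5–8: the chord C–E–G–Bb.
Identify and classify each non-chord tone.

D4 (beat 2) — escape tone; B3 (beat 6) — appoggiatura.

The harmony at that moment is F# dominant seventh chord (F#, A#, C#, E); D4 is not a chord tone.
It is approached by step up from C#4 and left by leap down to F#3.
Step in, leap out — an escape tone.
The harmony at that moment is C dominant seventh chord (C, E, G, Bb); B3 is not a chord tone.
It is approached by leap down from G4 and left by step up to C4.
Leap in, step out — an appoggiatura.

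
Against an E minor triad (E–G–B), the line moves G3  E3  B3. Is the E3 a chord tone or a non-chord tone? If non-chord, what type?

E minor triad contains E, G, B; E is the root, so it is a chord tone.

Chord tone (the root of E minor triad).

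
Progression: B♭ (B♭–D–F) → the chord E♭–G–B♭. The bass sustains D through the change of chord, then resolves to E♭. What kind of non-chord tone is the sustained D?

D is a retardation.

The harmony at that moment is E♭ major triad (E♭, G, B♭); D is not a chord tone.
It is held over (the same pitch as the preceding D) and left by step up to E♭.
Held over from the previous chord and resolving up by step — a retardation.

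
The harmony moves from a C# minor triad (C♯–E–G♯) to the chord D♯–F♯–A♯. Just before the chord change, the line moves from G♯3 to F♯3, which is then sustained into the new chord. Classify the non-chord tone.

F♯3 is an anticipation.

The harmony at that moment is C♯ minor triad (C♯, E, G♯); F♯3 is not a chord tone.
It is approached by step down from G♯3 and then sustained as the same pitch into the next harmony.
Arriving early and becoming a chord tone when the harmony changes — an anticipation.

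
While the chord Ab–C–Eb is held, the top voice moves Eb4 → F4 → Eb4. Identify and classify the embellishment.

F4 is a neighbor tone.

The harmony at that moment is Ab major triad (Ab, C, Eb); F4 is not a chord tone.
It is approached by step up from Eb4 and left by step down to Eb4.
Step away and step back to the same note — a neighbor tone (upper neighbor).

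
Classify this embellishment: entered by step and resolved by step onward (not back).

Passing tone.

Approach: by step. Departure: by step, continuing in the same direction.
Stepwise on both sides with no change of direction means the note fills in the space between two different chord tones — a passing tone. (Had it turned back to its starting note it would be a neighbor tone instead.)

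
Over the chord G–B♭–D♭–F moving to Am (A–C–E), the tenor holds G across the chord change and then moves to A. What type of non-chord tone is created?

The harmony at that moment is A minor triad (A, C, E); G is not a chord tone.
It is held over (the same pitch as the preceding G) and left by step up to A.
Held over from the previous chord and resolving up by step — a retardation.

G is a retardation.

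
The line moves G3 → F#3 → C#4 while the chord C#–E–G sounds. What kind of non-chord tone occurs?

F#3 is an escape tone.

The harmony at that moment is C# diminished triad (C#, E, G); F#3 is not a chord tone.
It is approached by step down from G3 and left by leap up to C#4.
Step in, leap out — an escape tone.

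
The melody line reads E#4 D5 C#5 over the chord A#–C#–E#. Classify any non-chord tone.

The harmony at that moment is A# minor triad (A#, C#, E#); D5 is not a chord tone.
It is approached by leap up from E#4 and left by step down to C#5.
Leap in, step out — an appoggiatura.

D5 is an appoggiatura.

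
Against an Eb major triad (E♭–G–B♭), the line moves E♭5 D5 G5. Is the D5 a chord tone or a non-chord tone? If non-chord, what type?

The harmony at that moment is E♭ major triad (E♭, G, B♭); D5 is not a chord tone.
It is approached by step down from E♭5 and left by leap up to G5.
Step in, leap out — an escape tone.

Non-chord tone — an escape tone.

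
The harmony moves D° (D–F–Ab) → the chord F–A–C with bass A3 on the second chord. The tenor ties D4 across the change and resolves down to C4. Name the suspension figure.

At the second chord the bass is A3. The suspended D4 lies a fourth above the bass; after resolving down by step to C4, the interval above the bass becomes a third.
Suspension figures are named by those two intervals: 4–3.

4–3 suspension.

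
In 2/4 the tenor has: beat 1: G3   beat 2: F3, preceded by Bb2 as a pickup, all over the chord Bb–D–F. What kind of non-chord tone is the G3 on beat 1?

Appoggiatura.

The harmony at that moment is Bb major triad (Bb, D, F); G3 is not a chord tone.
It is approached by leap up from Bb2 and left by step down to F3.
Leap in, step out, metrically accented — an appoggiatura.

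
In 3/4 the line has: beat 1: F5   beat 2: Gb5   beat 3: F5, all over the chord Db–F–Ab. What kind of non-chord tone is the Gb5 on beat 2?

Upper neighbor tone.

The harmony at that moment is Db major triad (Db, F, Ab); Gb5 is not a chord tone.
It is approached by step up from F5 and left by step down to F5.
Step away and step back to the same note — a neighbor tone (upper neighbor).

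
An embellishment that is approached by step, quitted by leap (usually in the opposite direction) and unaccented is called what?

Approach: by step. Departure: by leap. Metric position: weak.
Step in, leap out, from a weak position — an escape tone (échappée). (It is the mirror image of the appoggiatura, which leaps in and steps out on a strong beat.)

Escape tone.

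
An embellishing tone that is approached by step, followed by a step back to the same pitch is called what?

Approach: by step. Departure: by step in the opposite direction, back to the starting pitch.
Stepwise on both sides but reversing to return to the same chord tone — a neighbor tone. (Had it continued onward in the same direction it would be a passing tone instead.)

Neighbor tone.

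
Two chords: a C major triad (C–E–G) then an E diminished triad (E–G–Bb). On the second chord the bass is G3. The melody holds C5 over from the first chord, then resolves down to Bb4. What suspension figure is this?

4–3 suspension.

At the second chord the bass is G3. The suspended C5 lies a fourth above the bass; after resolving down by step to Bb4, the interval above the bass becomes a third.
Suspension figures are named by those two intervals: 4–3.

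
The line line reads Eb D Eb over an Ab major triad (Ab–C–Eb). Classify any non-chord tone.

D is a neighbor tone.

The harmony at that moment is Ab major triad (Ab, C, Eb); D is not a chord tone.
It is approached by step down from Eb and left by step up to Eb.
Step away and step back to the same note — a neighbor tone (lower neighbor).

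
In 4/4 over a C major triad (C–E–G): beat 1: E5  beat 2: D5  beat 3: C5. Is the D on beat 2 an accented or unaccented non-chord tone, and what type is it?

The harmony at that moment is C major triad (C, E, G); D5 is not a chord tone.
It is approached by step down from E5 and left by step down to C5.
Step in, step out in the same direction — a passing tone.
It falls on a weak beat, so it is unaccented.

Unaccented passing tone.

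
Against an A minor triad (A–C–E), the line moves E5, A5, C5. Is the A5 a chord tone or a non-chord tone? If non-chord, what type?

A minor triad contains A, C, E; A is the root, so it is a chord tone.

Chord tone (the root of A minor triad).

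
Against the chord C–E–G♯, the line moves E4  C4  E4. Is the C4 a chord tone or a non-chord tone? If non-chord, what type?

Chord tone (the root of C augmented triad).

C augmented triad contains C, E, G♯; C is the root, so it is a chord tone.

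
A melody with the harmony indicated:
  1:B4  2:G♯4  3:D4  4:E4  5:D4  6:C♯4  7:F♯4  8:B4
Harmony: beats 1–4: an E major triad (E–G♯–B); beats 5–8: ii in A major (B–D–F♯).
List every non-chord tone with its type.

The harmony at that moment is E major triad (E, G♯, B); D4 is not a chord tone.
It is approached by leap down from G♯4 and left by step up to E4.
Leap in, step out — an appoggiatura.
The harmony at that moment is B minor triad (B, D, F♯); C♯4 is not a chord tone.
It is approached by step down from D4 and left by leap up to F♯4.
Step in, leap out — an escape tone.

D4 (beat 3) — appoggiatura; C♯4 (beat 6) — escape tone.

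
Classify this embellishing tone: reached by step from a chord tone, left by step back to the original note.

Neighbor tone.

Approach: by step. Departure: by step in the opposite direction, back to the starting pitch.
Stepwise on both sides but reversing to return to the same chord tone — a neighbor tone. (Had it continued onward in the same direction it would be a passing tone instead.)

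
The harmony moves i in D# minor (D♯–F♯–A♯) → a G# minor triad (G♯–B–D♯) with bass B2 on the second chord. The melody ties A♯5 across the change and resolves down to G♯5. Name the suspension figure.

At the second chord the bass is B2. The suspended A♯5 lies a seventh above the bass; after resolving down by step to G♯5, the interval above the bass becomes a sixth.
Suspension figures are named by those two intervals: 7–6.

7–6 suspension.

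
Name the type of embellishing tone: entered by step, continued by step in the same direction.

Passing tone.

Approach: by step. Departure: by step, continuing in the same direction.
Stepwise on both sides with no change of direction means the note fills in the space between two different chord tones — a passing tone. (Had it turned back to its starting note it would be a neighbor tone instead.)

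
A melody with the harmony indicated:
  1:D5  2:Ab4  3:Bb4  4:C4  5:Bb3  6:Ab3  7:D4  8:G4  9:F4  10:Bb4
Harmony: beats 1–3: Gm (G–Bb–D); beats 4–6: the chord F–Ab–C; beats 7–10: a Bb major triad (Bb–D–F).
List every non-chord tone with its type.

Ab4 (beat 2) — appoggiatura; Bb3 (beat 5) — passing tone; G4 (beat 8) — appoggiatura.

The harmony at that moment is G minor triad (G, Bb, D); Ab4 is not a chord tone.
It is approached by leap down from D5 and left by step up to Bb4.
Leap in, step out — an appoggiatura.
The harmony at that moment is F minor triad (F, Ab, C); Bb3 is not a chord tone.
It is approached by step down from C4 and left by step down to Ab3.
Step in, step out in the same direction — a passing tone.
The harmony at that moment is Bb major triad (Bb, D, F); G4 is not a chord tone.
It is approached by leap up from D4 and left by step down to F4.
Leap in, step out — an appoggiatura.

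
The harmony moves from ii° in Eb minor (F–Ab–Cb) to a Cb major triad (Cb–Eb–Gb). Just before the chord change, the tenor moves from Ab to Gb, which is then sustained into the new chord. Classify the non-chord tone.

Gb is an anticipation.

The harmony at that moment is F diminished triad (F, Ab, Cb); Gb is not a chord tone.
It is approached by step down from Ab and then sustained as the same pitch into the next harmony.
Arriving early and becoming a chord tone when the harmony changes — an anticipation.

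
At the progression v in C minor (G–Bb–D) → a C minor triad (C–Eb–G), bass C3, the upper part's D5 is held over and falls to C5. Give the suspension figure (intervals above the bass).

9–8 suspension.

At the second chord the bass is C3. The suspended D5 lies a ninth above the bass; after resolving down by step to C5, the interval above the bass becomes an octave.
Suspension figures are named by those two intervals: 9–8.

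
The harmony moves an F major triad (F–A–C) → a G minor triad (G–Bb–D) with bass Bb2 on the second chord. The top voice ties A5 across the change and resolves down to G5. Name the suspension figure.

7–6 suspension.

At the second chord the bass is Bb2. The suspended A5 lies a seventh above the bass; after resolving down by step to G5, the interval above the bass becomes a sixth.
Suspension figures are named by those two intervals: 7–6.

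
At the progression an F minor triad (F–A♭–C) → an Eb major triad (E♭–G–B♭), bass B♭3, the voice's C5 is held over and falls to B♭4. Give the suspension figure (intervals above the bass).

9–8 suspension.

At the second chord the bass is B♭3. The suspended C5 lies a ninth above the bass; after resolving down by step to B♭4, the interval above the bass becomes an octave.
Suspension figures are named by those two intervals: 9–8.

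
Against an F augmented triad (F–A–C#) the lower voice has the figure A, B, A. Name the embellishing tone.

B is a neighbor tone.

The harmony at that moment is F augmented triad (F, A, C#); B is not a chord tone.
It is approached by step up from A and left by step down to A.
Step away and step back to the same note — a neighbor tone (upper neighbor).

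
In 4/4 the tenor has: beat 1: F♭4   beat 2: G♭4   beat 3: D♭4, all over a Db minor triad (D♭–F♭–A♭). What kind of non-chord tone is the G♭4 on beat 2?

Escape tone.

The harmony at that moment is D♭ minor triad (D♭, F♭, A♭); G♭4 is not a chord tone.
It is approached by step up from F♭4 and left by leap down to D♭4.
Step in, leap out, on a weak beat — an escape tone.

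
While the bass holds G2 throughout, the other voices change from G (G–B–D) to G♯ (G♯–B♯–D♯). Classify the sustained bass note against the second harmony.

Pedal tone (pedal point).

The harmony at that moment is G♯ major triad (G♯, B♯, D♯); G2 is not a chord tone.
It is held over (the same pitch as the preceding G2) and then sustained as the same pitch into the next harmony.
Sustained through a change of harmony — a pedal tone.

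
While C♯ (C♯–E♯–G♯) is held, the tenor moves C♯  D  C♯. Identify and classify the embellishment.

The harmony at that moment is C♯ major triad (C♯, E♯, G♯); D is not a chord tone.
It is approached by step up from C♯ and left by step down to C♯.
Step away and step back to the same note — a neighbor tone (upper neighbor).

D is a neighbor tone.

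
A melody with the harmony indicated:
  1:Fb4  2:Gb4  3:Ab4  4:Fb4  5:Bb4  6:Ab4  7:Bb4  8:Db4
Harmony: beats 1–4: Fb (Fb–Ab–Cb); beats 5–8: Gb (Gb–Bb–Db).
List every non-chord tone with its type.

The harmony at that moment is Fb major triad (Fb, Ab, Cb); Gb4 is not a chord tone.
It is approached by step up from Fb4 and left by step up to Ab4.
Step in, step out in the same direction — a passing tone.
The harmony at that moment is Gb major triad (Gb, Bb, Db); Ab4 is not a chord tone.
It is approached by step down from Bb4 and left by step up to Bb4.
Step away and step back to the same note — a neighbor tone (lower neighbor).

Gb4 (beat 2) — passing tone; Ab4 (beat 6) — neighbor tone.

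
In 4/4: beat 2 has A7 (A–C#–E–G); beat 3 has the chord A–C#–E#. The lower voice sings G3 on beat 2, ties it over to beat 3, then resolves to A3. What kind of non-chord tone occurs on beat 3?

Retardation.

The harmony at that moment is A augmented triad (A, C#, E#); G3 is not a chord tone.
It is held over (the same pitch as the preceding G3) and left by step up to A3.
Held over from the previous chord and resolving up by step — a retardation.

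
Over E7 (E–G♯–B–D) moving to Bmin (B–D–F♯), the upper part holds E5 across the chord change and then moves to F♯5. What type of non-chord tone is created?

The harmony at that moment is B minor triad (B, D, F♯); E5 is not a chord tone.
It is held over (the same pitch as the preceding E5) and left by step up to F♯5.
Held over from the previous chord and resolving up by step — a retardation.

E5 is a retardation.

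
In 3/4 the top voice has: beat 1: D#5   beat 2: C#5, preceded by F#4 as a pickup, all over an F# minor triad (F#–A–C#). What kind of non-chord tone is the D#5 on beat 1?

Appoggiatura.

The harmony at that moment is F# minor triad (F#, A, C#); D#5 is not a chord tone.
It is approached by leap up from F#4 and left by step down to C#5.
Leap in, step out, metrically accented — an appoggiatura.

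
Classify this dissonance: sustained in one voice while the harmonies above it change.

Approach: none. Departure: none — a single pitch is sustained while the chords change around it, passing through harmonies that do not contain it.
No melodic motion at all; the dissonance is created entirely by the moving harmonies against the stationary note — a pedal tone (pedal point).

Pedal tone.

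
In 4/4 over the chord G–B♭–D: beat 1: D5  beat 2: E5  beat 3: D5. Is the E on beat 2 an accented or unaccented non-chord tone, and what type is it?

Unaccented neighbor tone.

The harmony at that moment is G minor triad (G, B♭, D); E5 is not a chord tone.
It is approached by step up from D5 and left by step down to D5.
Step away and step back to the same note — a neighbor tone (upper neighbor).
It falls on a weak beat, so it is unaccented.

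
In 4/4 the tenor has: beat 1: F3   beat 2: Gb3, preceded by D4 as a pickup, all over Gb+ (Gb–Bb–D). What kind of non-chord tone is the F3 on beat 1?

Appoggiatura.

The harmony at that moment is Gb augmented triad (Gb, Bb, D); F3 is not a chord tone.
It is approached by leap down from D4 and left by step up to Gb3.
Leap in, step out, metrically accented — an appoggiatura.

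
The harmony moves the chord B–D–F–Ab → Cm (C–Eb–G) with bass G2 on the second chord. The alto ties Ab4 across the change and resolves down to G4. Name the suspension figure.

At the second chord the bass is G2. The suspended Ab4 lies a ninth above the bass; after resolving down by step to G4, the interval above the bass becomes an octave.
Suspension figures are named by those two intervals: 9–8.

9–8 suspension.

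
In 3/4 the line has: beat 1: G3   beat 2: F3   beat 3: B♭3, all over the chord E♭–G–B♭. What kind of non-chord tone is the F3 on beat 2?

Escape tone.

The harmony at that moment is E♭ major triad (E♭, G, B♭); F3 is not a chord tone.
It is approached by step down from G3 and left by leap up to B♭3.
Step in, leap out, on a weak beat — an escape tone.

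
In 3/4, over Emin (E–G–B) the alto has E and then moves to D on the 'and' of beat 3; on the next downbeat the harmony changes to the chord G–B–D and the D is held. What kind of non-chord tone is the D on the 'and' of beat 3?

Anticipation.

The harmony at that moment is E minor triad (E, G, B); D is not a chord tone.
It is approached by step down from E and then sustained as the same pitch into the next harmony.
Arriving early and becoming a chord tone when the harmony changes — an anticipation.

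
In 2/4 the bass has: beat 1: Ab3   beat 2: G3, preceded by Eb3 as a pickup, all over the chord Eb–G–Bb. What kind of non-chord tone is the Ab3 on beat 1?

Appoggiatura.

The harmony at that moment is Eb major triad (Eb, G, Bb); Ab3 is not a chord tone.
It is approached by leap up from Eb3 and left by step down to G3.
Leap in, step out, metrically accented — an appoggiatura.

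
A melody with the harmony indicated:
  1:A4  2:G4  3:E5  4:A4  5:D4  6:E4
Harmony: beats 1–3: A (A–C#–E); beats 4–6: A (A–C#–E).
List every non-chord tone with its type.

The harmony at that moment is A major triad (A, C#, E); G4 is not a chord tone.
It is approached by step down from A4 and left by leap up to E5.
Step in, leap out — an escape tone.
The harmony at that moment is A major triad (A, C#, E); D4 is not a chord tone.
It is approached by leap down from A4 and left by step up to E4.
Leap in, step out — an appoggiatura.

G4 (beat 2) — escape tone; D4 (beat 5) — appoggiatura.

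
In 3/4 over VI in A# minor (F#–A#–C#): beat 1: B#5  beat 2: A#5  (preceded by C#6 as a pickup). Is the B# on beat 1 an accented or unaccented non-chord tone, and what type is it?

The harmony at that moment is F# major triad (F#, A#, C#); B#5 is not a chord tone.
It is approached by step down from C#6 and left by step down to A#5.
Step in, step out in the same direction — a passing tone.
It falls on the downbeat, so it is accented.

Accented passing tone.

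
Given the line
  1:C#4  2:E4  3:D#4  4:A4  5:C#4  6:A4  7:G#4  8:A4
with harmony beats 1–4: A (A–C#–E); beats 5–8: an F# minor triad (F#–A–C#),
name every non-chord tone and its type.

D#4 (beat 3) — escape tone; G#4 (beat 7) — neighbor tone.

The harmony at that moment is A major triad (A, C#, E); D#4 is not a chord tone.
It is approached by step down from E4 and left by leap up to A4.
Step in, leap out — an escape tone.
The harmony at that moment is F# minor triad (F#, A, C#); G#4 is not a chord tone.
It is approached by step down from A4 and left by step up to A4.
Step away and step back to the same note — a neighbor tone (lower neighbor).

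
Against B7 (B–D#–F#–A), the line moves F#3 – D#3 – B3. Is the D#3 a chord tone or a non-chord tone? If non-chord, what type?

Chord tone (the third of B dominant seventh chord).

B dominant seventh chord contains B, D#, F#, A; D# is the third, so it is a chord tone.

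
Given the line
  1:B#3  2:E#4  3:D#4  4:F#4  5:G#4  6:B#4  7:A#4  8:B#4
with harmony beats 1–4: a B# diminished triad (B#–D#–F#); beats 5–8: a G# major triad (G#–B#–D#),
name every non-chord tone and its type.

E#4 (beat 2) — appoggiatura; A#4 (beat 7) — neighbor tone.

The harmony at that moment is B# diminished triad (B#, D#, F#); E#4 is not a chord tone.
It is approached by leap up from B#3 and left by step down to D#4.
Leap in, step out — an appoggiatura.
The harmony at that moment is G# major triad (G#, B#, D#); A#4 is not a chord tone.
It is approached by step down from B#4 and left by step up to B#4.
Step away and step back to the same note — a neighbor tone (lower neighbor).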